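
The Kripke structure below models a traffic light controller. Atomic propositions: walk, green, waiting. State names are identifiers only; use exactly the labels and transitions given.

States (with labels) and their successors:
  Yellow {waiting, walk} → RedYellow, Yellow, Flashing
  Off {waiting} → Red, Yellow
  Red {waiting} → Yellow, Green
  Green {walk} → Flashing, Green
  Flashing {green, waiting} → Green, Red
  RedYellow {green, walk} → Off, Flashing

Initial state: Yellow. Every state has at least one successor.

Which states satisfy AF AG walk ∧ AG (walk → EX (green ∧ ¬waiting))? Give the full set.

none

States satisfying AG walk: ∅.
States satisfying AF AG walk: ∅.
States satisfying walk → EX (green ∧ ¬waiting): {Yellow, Off, Red, Flashing}.
States satisfying AG (walk → EX (green ∧ ¬waiting)): ∅.
States satisfying AF AG walk ∧ AG (walk → EX (green ∧ ¬waiting)): ∅.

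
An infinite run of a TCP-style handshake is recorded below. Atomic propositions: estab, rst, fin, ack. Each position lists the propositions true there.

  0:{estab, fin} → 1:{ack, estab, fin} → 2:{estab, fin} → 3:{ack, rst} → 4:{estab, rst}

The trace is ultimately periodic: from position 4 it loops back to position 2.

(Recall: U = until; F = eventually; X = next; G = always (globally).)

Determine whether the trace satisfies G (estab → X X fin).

Does not hold

estab → X X fin must hold at every position from 0 onward. It fails at position 1, so G (estab → X X fin) is false.
Positions where estab holds: 0, 1, 2, 4.
Check X X fin at each: 0→ok, 1→fails, 2→fails, 4→fails.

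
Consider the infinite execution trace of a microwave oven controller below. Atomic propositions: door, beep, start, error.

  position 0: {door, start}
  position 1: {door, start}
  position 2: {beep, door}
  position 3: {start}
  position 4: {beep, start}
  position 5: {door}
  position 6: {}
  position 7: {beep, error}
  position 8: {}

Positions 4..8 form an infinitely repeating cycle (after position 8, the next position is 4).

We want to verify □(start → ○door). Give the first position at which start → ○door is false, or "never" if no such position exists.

3

Check start → ○door at each position in order: 0 ✓, 1 ✓, 2 ✓.
At position 3 the labels are {start} and the next position 4 has {beep, start}, so start → ○door is false there. This is the first violation.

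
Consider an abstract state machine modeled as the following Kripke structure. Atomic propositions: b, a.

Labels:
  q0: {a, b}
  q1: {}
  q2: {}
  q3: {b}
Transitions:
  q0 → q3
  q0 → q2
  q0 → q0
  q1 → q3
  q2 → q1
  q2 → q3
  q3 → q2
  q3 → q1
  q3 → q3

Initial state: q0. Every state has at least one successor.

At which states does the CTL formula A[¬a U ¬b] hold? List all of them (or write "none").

States satisfying ¬a: {q1, q2, q3}.
States satisfying ¬b: {q1, q2}.
States satisfying A[¬a U ¬b]: {q1, q2}.

{q1, q2}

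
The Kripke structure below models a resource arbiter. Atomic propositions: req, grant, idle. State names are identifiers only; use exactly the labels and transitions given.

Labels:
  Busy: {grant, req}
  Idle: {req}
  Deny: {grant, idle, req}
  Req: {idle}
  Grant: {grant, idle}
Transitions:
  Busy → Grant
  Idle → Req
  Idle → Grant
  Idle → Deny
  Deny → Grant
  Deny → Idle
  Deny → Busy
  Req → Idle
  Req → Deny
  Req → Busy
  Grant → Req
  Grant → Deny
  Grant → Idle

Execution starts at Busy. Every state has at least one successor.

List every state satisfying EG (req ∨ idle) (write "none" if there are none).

{Busy, Idle, Deny, Req, Grant}

States satisfying req ∨ idle: {Busy, Idle, Deny, Req, Grant}.
States satisfying EG (req ∨ idle): {Busy, Idle, Deny, Req, Grant}.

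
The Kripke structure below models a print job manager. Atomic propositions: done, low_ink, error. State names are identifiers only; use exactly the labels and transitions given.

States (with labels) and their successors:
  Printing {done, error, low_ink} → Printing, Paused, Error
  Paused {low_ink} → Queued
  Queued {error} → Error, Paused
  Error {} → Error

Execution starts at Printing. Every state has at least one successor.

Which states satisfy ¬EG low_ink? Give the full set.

{Paused, Queued, Error}

States satisfying low_ink: {Printing, Paused}.
States satisfying EG low_ink: {Printing}.
States satisfying ¬EG low_ink: {Paused, Queued, Error}.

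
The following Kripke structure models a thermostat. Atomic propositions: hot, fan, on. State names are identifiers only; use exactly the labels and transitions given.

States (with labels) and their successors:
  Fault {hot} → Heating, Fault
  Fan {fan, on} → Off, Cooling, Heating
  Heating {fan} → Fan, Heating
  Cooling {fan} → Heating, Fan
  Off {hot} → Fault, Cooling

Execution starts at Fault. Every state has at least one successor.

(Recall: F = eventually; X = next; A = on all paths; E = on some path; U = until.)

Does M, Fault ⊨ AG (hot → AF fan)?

States satisfying hot → AF fan: {Fan, Heating, Cooling}.
States satisfying AG (hot → AF fan): ∅.
Fault is reachable from Fault and violates hot → AF fan, so AG fails at Fault.
Fault ∉ Sat(AG (hot → AF fan)).

Does not hold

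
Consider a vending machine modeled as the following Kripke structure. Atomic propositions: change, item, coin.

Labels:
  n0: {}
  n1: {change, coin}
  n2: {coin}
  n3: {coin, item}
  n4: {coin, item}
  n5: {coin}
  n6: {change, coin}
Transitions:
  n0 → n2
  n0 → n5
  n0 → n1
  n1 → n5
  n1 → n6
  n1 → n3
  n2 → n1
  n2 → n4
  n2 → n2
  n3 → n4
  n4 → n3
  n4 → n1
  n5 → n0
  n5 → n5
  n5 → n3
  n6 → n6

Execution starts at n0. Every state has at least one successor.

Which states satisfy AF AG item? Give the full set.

none

States satisfying AG item: ∅.
States satisfying AF AG item: ∅.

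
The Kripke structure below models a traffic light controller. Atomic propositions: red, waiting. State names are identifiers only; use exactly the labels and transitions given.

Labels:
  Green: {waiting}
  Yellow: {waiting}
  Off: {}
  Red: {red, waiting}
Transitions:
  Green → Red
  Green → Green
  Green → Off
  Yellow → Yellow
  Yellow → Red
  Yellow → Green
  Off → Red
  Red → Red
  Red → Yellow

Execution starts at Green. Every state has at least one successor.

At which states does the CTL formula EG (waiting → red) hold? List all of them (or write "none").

States satisfying waiting → red: {Off, Red}.
States satisfying EG (waiting → red): {Off, Red}.

{Off, Red}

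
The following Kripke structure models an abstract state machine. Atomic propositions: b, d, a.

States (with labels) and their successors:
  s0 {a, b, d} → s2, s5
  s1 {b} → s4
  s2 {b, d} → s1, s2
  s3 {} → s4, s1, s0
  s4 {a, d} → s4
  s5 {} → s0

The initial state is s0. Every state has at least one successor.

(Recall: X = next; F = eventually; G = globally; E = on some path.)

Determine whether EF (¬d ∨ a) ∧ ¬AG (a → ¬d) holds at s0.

States satisfying ¬d ∨ a: {s0, s1, s3, s4, s5}.
States satisfying EF (¬d ∨ a): {s0, s1, s2, s3, s4, s5}.
States satisfying a → ¬d: {s1, s2, s3, s5}.
States satisfying AG (a → ¬d): ∅.
States satisfying ¬AG (a → ¬d): {s0, s1, s2, s3, s4, s5}.
States satisfying EF (¬d ∨ a) ∧ ¬AG (a → ¬d): {s0, s1, s2, s3, s4, s5}.
s0 ∈ Sat(EF (¬d ∨ a) ∧ ¬AG (a → ¬d)).

Satisfied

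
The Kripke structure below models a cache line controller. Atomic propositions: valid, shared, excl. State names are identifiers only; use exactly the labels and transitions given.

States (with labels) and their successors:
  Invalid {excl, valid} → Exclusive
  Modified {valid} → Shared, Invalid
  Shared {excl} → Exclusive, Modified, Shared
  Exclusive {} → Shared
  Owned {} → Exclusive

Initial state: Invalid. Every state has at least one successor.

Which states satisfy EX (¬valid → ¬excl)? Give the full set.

States satisfying ¬valid → ¬excl: {Invalid, Modified, Exclusive, Owned}.
States satisfying EX (¬valid → ¬excl): {Invalid, Modified, Shared, Owned}.

{Invalid, Modified, Shared, Owned}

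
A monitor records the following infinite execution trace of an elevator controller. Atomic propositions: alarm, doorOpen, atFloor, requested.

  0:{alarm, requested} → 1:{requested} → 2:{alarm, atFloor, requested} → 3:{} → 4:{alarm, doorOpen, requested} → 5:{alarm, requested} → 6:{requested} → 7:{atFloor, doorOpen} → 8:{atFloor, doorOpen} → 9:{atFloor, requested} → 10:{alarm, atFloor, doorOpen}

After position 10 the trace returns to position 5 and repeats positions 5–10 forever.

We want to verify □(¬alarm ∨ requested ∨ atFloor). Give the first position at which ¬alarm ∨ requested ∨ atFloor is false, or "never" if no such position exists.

never

¬alarm ∨ requested ∨ atFloor holds at every position 0..10, and those are all the positions the trace ever visits, so the invariant □(¬alarm ∨ requested ∨ atFloor) is never violated.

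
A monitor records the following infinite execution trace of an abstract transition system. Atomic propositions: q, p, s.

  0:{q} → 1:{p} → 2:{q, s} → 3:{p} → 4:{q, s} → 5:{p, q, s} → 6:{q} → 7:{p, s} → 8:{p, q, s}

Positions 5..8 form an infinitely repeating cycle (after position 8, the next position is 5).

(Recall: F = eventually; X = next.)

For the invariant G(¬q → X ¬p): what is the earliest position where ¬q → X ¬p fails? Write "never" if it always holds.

7

Check ¬q → X ¬p at each position in order: 0 ✓, 1 ✓, 2 ✓, 3 ✓, 4 ✓, 5 ✓, 6 ✓.
At position 7 the labels are {p, s} and the next position 8 has {p, q, s}, so ¬q → X ¬p is false there. This is the first violation.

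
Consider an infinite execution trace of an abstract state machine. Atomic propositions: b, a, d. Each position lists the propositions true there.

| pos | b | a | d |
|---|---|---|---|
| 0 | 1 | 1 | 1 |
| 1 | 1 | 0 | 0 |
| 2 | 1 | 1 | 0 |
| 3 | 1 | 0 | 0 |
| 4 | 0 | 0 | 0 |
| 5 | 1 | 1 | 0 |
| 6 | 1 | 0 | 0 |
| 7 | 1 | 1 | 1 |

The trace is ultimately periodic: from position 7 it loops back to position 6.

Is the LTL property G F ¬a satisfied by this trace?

F ¬a holds at every position 0..7, and those are all positions ever visited, so G F ¬a holds.

Holds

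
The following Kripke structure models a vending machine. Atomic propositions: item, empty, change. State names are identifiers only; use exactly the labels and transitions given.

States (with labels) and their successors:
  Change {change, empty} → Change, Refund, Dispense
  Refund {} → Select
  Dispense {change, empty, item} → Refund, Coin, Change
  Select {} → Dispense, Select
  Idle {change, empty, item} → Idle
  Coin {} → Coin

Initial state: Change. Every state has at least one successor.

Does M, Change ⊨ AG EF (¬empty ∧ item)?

No

States satisfying EF (¬empty ∧ item): ∅.
States satisfying AG EF (¬empty ∧ item): ∅.
Change is reachable from Change and violates EF (¬empty ∧ item), so AG fails at Change.
Change ∉ Sat(AG EF (¬empty ∧ item)).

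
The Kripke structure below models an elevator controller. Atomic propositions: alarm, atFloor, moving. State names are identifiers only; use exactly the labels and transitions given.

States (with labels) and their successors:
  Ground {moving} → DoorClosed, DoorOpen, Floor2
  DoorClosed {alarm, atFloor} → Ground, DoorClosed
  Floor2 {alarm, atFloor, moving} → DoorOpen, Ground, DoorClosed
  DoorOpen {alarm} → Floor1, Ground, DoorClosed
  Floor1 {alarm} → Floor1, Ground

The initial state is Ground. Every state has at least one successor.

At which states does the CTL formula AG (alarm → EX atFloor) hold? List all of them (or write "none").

States satisfying alarm → EX atFloor: {Ground, DoorClosed, Floor2, DoorOpen}.
States satisfying AG (alarm → EX atFloor): ∅.

none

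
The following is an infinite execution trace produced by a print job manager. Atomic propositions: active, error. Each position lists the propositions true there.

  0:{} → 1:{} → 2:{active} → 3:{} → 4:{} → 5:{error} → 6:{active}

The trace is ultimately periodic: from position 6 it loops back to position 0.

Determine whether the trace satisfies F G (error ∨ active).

G (error ∨ active) is false at every position 0..6, so it never becomes true and F G (error ∨ active) fails.

Does not hold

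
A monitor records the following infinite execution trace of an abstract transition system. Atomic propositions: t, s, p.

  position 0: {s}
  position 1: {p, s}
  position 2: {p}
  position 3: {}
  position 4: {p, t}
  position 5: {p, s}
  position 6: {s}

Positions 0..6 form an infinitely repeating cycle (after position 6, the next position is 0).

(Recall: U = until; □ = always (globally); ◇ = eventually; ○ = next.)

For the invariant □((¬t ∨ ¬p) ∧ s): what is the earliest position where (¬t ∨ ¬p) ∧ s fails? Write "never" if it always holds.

2

Check (¬t ∨ ¬p) ∧ s at each position in order: 0 ✓, 1 ✓.
At position 2 the labels are {p}, so (¬t ∨ ¬p) ∧ s is false there. This is the first violation.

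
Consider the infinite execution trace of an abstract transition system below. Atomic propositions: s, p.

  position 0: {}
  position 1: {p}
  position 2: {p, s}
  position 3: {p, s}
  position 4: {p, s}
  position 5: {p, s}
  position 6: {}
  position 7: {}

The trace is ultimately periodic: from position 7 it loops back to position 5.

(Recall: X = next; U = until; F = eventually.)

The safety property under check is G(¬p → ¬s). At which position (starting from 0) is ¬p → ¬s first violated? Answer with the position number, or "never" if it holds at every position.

never

¬p → ¬s holds at every position 0..7, and those are all the positions the trace ever visits, so the invariant G(¬p → ¬s) is never violated.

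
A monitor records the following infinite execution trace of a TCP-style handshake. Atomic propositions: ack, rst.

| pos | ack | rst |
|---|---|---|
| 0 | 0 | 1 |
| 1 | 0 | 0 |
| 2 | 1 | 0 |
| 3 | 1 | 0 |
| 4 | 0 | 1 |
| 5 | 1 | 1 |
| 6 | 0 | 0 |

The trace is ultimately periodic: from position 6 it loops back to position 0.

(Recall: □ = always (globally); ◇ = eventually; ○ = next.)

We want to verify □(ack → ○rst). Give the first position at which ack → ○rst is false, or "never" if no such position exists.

Check ack → ○rst at each position in order: 0 ✓, 1 ✓.
At position 2 the labels are {ack} and the next position 3 has {ack}, so ack → ○rst is false there. This is the first violation.

2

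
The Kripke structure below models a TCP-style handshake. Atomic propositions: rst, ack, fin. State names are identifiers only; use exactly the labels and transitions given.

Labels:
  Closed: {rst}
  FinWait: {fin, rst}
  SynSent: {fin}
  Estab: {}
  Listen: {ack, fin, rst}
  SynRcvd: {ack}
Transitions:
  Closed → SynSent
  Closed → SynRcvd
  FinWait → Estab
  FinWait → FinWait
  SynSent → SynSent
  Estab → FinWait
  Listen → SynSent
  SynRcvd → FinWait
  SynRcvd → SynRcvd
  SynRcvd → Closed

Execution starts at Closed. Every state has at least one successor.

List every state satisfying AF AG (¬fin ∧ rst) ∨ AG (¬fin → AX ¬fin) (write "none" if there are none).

States satisfying AG (¬fin ∧ rst): ∅.
States satisfying AF AG (¬fin ∧ rst): ∅.
States satisfying ¬fin → AX ¬fin: {FinWait, SynSent, Listen}.
States satisfying AG (¬fin → AX ¬fin): {SynSent, Listen}.
States satisfying AF AG (¬fin ∧ rst) ∨ AG (¬fin → AX ¬fin): {SynSent, Listen}.

{SynSent, Listen}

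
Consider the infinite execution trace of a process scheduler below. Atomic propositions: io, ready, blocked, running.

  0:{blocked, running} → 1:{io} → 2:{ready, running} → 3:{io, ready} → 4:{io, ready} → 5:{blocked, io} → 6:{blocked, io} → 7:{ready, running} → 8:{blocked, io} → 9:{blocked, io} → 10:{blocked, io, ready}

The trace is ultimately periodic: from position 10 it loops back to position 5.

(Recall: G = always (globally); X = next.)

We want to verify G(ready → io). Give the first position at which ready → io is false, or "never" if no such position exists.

2

Check ready → io at each position in order: 0 ✓, 1 ✓.
At position 2 the labels are {ready, running}, so ready → io is false there. This is the first violation.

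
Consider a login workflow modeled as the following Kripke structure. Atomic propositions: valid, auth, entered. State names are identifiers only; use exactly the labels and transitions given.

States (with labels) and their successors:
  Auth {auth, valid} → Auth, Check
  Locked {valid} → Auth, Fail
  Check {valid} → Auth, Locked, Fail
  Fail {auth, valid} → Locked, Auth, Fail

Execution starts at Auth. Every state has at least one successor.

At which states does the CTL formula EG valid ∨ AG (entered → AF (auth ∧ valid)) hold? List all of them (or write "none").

{Auth, Locked, Check, Fail}

States satisfying valid: {Auth, Locked, Check, Fail}.
States satisfying EG valid: {Auth, Locked, Check, Fail}.
States satisfying entered → AF (auth ∧ valid): {Auth, Locked, Check, Fail}.
States satisfying AG (entered → AF (auth ∧ valid)): {Auth, Locked, Check, Fail}.
States satisfying EG valid ∨ AG (entered → AF (auth ∧ valid)): {Auth, Locked, Check, Fail}.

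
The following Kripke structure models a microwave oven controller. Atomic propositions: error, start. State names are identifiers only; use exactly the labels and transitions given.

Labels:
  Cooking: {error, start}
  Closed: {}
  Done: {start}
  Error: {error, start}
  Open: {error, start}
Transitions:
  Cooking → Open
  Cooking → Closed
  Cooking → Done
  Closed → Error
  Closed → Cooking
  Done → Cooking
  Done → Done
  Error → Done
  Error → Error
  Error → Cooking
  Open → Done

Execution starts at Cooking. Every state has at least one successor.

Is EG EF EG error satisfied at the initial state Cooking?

Satisfied

States satisfying EF EG error: {Cooking, Closed, Done, Error, Open}.
States satisfying EG EF EG error: {Cooking, Closed, Done, Error, Open}.
Cooking ∈ Sat(EG EF EG error).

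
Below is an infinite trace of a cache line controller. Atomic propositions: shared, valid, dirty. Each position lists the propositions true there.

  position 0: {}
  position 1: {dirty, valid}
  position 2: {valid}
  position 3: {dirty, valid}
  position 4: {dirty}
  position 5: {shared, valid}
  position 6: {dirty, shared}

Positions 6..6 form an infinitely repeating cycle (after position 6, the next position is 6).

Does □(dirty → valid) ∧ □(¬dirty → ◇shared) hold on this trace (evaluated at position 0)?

Violated

dirty → valid must hold at every position from 0 onward. It fails at position 4, so □(dirty → valid) is false.
Positions where dirty holds: 1, 3, 4, 6.
Check valid at each: 1→ok, 3→ok, 4→fails, 6→fails.
¬dirty → ◇shared holds at every position 0..6, and those are all positions ever visited, so □(¬dirty → ◇shared) holds.
Positions where ¬dirty holds: 0, 2, 5.
Check ◇shared at each: 0→ok, 2→ok, 5→ok.
At position 0: □(dirty → valid) is false; □(¬dirty → ◇shared) is true; so □(dirty → valid) ∧ □(¬dirty → ◇shared) is false.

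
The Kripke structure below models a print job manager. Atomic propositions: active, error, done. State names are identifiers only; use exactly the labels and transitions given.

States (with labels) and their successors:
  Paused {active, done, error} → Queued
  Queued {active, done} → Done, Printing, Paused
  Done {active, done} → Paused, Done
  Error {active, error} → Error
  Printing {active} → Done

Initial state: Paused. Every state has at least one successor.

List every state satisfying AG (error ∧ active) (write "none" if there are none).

{Error}

States satisfying error ∧ active: {Paused, Error}.
States satisfying AG (error ∧ active): {Error}.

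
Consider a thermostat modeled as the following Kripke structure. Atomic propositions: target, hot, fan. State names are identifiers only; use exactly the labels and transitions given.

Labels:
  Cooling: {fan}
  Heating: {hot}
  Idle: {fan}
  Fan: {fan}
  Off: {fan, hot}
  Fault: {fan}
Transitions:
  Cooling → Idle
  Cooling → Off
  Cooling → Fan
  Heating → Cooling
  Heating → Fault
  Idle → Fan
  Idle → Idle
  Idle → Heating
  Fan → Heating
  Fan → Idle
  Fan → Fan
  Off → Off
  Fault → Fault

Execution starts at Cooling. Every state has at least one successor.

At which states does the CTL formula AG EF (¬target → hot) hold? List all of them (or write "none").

{Off}

States satisfying EF (¬target → hot): {Cooling, Heating, Idle, Fan, Off}.
States satisfying AG EF (¬target → hot): {Off}.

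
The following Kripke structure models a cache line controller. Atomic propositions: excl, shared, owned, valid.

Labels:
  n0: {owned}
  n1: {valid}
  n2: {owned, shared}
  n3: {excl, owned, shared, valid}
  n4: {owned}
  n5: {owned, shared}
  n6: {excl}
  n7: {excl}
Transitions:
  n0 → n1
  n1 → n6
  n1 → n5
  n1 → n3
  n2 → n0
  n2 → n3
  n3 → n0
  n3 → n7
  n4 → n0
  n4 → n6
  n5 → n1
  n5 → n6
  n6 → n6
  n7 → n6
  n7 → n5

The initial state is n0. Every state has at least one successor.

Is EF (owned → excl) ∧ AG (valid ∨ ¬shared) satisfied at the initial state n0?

States satisfying owned → excl: {n1, n3, n6, n7}.
States satisfying EF (owned → excl): {n0, n1, n2, n3, n4, n5, n6, n7}.
States satisfying valid ∨ ¬shared: {n0, n1, n3, n4, n6, n7}.
States satisfying AG (valid ∨ ¬shared): {n6}.
States satisfying EF (owned → excl) ∧ AG (valid ∨ ¬shared): {n6}.
n0 ∉ Sat(EF (owned → excl) ∧ AG (valid ∨ ¬shared)).

No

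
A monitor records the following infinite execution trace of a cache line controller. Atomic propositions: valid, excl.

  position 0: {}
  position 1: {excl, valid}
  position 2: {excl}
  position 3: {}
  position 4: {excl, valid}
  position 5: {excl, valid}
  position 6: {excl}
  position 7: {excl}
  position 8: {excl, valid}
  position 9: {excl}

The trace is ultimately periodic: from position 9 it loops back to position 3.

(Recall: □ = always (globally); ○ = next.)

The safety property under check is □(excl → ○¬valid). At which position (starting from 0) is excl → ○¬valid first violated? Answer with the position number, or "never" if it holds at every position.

4

Check excl → ○¬valid at each position in order: 0 ✓, 1 ✓, 2 ✓, 3 ✓.
At position 4 the labels are {excl, valid} and the next position 5 has {excl, valid}, so excl → ○¬valid is false there. This is the first violation.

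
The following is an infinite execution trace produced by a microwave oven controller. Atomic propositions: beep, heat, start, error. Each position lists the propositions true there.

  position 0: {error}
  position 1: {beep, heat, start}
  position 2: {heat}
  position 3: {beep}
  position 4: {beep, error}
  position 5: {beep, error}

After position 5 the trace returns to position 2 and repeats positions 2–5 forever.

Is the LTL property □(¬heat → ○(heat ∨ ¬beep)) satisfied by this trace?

No

¬heat → ○(heat ∨ ¬beep) must hold at every position from 0 onward. It fails at position 3, so □(¬heat → ○(heat ∨ ¬beep)) is false.
Positions where ¬heat holds: 0, 3, 4, 5.
Check ○(heat ∨ ¬beep) at each: 0→ok, 3→fails, 4→fails, 5→ok.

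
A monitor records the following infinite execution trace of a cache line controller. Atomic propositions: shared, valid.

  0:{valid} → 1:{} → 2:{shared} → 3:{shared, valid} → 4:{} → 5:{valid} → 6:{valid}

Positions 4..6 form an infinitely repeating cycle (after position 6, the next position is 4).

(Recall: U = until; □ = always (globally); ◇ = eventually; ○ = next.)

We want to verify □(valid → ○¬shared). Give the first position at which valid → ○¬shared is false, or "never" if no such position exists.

valid → ○¬shared holds at every position 0..6, and those are all the positions the trace ever visits, so the invariant □(valid → ○¬shared) is never violated.

never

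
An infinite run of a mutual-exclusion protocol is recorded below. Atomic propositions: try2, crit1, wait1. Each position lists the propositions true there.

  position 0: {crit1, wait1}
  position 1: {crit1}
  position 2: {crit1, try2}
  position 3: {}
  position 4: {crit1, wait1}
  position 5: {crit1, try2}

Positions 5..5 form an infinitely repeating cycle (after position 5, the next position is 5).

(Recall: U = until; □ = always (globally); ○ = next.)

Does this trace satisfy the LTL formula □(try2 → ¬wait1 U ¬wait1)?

try2 → ¬wait1 U ¬wait1 holds at every position 0..5, and those are all positions ever visited, so □(try2 → ¬wait1 U ¬wait1) holds.
Positions where try2 holds: 2, 5.
Check ¬wait1 U ¬wait1 at each: 2→ok, 5→ok.

Holds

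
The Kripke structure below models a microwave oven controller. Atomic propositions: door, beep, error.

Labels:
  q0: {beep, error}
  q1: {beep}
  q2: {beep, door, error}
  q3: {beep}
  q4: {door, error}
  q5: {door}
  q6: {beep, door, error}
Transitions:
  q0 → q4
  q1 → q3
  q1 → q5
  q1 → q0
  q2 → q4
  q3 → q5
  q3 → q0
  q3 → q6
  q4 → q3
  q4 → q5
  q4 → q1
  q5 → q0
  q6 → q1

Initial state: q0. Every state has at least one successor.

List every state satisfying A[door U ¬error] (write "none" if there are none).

States satisfying door: {q2, q4, q5, q6}.
States satisfying ¬error: {q1, q3, q5}.
States satisfying A[door U ¬error]: {q1, q2, q3, q4, q5, q6}.

{q1, q2, q3, q4, q5, q6}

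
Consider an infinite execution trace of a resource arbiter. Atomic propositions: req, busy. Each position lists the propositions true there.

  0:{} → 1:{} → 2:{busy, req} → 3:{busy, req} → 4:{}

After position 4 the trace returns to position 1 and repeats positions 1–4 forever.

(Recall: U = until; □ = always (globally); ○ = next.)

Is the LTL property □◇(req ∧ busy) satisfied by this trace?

◇(req ∧ busy) holds at every position 0..4, and those are all positions ever visited, so □◇(req ∧ busy) holds.

Satisfied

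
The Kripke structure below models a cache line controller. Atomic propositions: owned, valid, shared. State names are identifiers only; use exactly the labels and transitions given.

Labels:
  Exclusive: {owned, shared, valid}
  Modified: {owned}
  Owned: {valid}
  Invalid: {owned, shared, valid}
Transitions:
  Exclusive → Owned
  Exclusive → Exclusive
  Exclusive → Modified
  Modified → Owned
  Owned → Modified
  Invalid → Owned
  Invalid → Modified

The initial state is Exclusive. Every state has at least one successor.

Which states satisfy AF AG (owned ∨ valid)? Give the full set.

States satisfying AG (owned ∨ valid): {Exclusive, Modified, Owned, Invalid}.
States satisfying AF AG (owned ∨ valid): {Exclusive, Modified, Owned, Invalid}.

{Exclusive, Modified, Owned, Invalid}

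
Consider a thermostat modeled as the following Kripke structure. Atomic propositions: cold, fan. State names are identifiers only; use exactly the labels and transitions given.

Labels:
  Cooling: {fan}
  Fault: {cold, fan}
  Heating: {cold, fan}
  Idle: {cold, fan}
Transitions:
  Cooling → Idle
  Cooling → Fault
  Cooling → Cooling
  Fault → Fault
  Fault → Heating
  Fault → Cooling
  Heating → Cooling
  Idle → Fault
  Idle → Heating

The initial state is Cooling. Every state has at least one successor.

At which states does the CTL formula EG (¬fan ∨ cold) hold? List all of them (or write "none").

{Fault, Idle}

States satisfying ¬fan ∨ cold: {Fault, Heating, Idle}.
States satisfying EG (¬fan ∨ cold): {Fault, Idle}.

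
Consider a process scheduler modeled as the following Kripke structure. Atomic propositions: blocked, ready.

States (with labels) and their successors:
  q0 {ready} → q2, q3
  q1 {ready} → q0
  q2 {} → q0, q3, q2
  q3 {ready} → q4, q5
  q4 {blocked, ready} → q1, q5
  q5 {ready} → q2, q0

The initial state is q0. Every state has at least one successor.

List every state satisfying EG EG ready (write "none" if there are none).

States satisfying EG ready: {q0, q1, q3, q4, q5}.
States satisfying EG EG ready: {q0, q1, q3, q4, q5}.

{q0, q1, q3, q4, q5}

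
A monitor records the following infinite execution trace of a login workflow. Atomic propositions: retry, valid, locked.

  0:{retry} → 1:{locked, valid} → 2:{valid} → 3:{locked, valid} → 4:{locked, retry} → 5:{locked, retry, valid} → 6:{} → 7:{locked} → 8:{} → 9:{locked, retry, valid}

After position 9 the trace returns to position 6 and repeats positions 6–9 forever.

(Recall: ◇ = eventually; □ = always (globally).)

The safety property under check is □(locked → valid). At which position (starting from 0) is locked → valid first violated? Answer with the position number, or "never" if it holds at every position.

Check locked → valid at each position in order: 0 ✓, 1 ✓, 2 ✓, 3 ✓.
At position 4 the labels are {locked, retry}, so locked → valid is false there. This is the first violation.

4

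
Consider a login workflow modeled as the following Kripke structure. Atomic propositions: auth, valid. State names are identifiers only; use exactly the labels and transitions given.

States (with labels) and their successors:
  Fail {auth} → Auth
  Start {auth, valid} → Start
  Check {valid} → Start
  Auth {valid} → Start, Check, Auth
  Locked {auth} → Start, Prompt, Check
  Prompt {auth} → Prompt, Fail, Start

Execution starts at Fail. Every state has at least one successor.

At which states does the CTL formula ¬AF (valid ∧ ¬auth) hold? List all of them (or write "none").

States satisfying valid ∧ ¬auth: {Check, Auth}.
States satisfying AF (valid ∧ ¬auth): {Fail, Check, Auth}.
States satisfying ¬AF (valid ∧ ¬auth): {Start, Locked, Prompt}.

{Start, Locked, Prompt}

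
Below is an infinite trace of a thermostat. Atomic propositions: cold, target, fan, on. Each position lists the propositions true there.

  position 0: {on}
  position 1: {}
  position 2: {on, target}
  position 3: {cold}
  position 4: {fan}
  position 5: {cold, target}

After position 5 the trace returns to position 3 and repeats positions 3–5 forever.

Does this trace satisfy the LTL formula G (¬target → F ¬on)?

Holds

¬target → F ¬on holds at every position 0..5, and those are all positions ever visited, so G (¬target → F ¬on) holds.
Positions where ¬target holds: 0, 1, 3, 4.
Check F ¬on at each: 0→ok, 1→ok, 3→ok, 4→ok.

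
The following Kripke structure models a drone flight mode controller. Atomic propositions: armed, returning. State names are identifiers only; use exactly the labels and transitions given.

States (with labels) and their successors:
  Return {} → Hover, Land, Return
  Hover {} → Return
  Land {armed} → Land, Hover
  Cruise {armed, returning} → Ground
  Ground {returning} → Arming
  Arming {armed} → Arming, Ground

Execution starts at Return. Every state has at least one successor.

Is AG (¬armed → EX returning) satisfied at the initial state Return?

Does not hold

States satisfying ¬armed → EX returning: {Land, Cruise, Arming}.
States satisfying AG (¬armed → EX returning): ∅.
Hover is reachable from Return and violates ¬armed → EX returning, so AG fails at Return.
Return ∉ Sat(AG (¬armed → EX returning)).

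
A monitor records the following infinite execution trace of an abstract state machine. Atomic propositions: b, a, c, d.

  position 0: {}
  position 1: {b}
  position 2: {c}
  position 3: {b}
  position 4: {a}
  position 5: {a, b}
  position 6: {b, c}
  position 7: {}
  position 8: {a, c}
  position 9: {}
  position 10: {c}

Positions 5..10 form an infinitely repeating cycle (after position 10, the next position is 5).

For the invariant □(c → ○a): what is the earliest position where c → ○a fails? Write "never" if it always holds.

2

Check c → ○a at each position in order: 0 ✓, 1 ✓.
At position 2 the labels are {c} and the next position 3 has {b}, so c → ○a is false there. This is the first violation.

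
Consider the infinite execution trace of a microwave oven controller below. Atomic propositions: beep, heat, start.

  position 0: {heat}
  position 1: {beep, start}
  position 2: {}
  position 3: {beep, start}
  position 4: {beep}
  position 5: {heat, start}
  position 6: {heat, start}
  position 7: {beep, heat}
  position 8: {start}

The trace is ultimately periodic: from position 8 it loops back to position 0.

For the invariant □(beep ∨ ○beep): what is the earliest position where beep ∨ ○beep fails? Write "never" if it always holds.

5

Check beep ∨ ○beep at each position in order: 0 ✓, 1 ✓, 2 ✓, 3 ✓, 4 ✓.
At position 5 the labels are {heat, start} and the next position 6 has {heat, start}, so beep ∨ ○beep is false there. This is the first violation.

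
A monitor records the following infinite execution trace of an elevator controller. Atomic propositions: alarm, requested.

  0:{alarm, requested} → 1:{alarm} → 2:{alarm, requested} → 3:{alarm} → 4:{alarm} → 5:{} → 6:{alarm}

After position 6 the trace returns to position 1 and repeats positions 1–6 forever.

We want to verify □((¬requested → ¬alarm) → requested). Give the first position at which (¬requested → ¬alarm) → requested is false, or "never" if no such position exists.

Check (¬requested → ¬alarm) → requested at each position in order: 0 ✓, 1 ✓, 2 ✓, 3 ✓, 4 ✓.
At position 5 the labels are {}, so (¬requested → ¬alarm) → requested is false there. This is the first violation.

5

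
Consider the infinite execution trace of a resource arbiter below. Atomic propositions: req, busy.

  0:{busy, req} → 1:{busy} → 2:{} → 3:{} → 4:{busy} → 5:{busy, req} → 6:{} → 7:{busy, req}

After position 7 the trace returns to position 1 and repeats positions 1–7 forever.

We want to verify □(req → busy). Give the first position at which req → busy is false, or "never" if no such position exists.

req → busy holds at every position 0..7, and those are all the positions the trace ever visits, so the invariant □(req → busy) is never violated.

never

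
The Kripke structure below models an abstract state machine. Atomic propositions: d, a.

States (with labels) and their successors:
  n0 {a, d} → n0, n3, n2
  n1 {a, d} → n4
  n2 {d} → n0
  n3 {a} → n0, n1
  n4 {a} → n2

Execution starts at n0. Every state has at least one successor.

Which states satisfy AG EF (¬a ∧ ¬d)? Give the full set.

none

States satisfying EF (¬a ∧ ¬d): ∅.
States satisfying AG EF (¬a ∧ ¬d): ∅.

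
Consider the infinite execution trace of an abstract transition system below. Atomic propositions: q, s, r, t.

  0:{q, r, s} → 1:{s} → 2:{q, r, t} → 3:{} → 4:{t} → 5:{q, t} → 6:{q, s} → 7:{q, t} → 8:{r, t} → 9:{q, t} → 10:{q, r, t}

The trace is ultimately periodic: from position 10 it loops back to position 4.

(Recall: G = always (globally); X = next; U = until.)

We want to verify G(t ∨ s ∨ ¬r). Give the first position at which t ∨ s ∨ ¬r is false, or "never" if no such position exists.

t ∨ s ∨ ¬r holds at every position 0..10, and those are all the positions the trace ever visits, so the invariant G(t ∨ s ∨ ¬r) is never violated.

never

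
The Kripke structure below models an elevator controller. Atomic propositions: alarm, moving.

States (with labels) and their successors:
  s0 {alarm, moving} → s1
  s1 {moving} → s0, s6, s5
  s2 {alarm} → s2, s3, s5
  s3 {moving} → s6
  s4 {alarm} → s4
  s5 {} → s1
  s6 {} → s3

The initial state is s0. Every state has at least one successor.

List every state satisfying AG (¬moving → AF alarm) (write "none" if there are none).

States satisfying ¬moving → AF alarm: {s0, s1, s2, s3, s4}.
States satisfying AG (¬moving → AF alarm): {s4}.

{s4}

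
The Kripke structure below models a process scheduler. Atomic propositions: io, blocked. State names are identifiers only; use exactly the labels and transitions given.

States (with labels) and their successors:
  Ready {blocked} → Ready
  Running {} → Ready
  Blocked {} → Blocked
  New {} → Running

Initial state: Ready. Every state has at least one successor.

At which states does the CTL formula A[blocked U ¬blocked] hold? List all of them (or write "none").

{Running, Blocked, New}

States satisfying blocked: {Ready}.
States satisfying ¬blocked: {Running, Blocked, New}.
States satisfying A[blocked U ¬blocked]: {Running, Blocked, New}.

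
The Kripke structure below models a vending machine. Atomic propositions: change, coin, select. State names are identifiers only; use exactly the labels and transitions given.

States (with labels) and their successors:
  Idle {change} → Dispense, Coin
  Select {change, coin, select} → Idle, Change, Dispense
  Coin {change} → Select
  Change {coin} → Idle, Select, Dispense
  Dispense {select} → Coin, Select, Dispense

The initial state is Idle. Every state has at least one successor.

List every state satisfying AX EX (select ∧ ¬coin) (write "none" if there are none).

States satisfying EX (select ∧ ¬coin): {Idle, Select, Change, Dispense}.
States satisfying AX EX (select ∧ ¬coin): {Select, Coin, Change}.

{Select, Coin, Change}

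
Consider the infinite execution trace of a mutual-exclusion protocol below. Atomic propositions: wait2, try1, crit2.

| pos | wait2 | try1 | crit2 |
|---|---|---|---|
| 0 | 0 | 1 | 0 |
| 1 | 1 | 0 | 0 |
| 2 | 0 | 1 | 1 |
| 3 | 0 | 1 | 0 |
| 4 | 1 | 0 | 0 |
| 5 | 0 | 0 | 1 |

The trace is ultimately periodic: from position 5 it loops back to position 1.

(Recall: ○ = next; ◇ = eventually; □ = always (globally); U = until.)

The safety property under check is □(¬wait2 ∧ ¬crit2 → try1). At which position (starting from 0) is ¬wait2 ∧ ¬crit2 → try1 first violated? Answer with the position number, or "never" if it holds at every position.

never

¬wait2 ∧ ¬crit2 → try1 holds at every position 0..5, and those are all the positions the trace ever visits, so the invariant □(¬wait2 ∧ ¬crit2 → try1) is never violated.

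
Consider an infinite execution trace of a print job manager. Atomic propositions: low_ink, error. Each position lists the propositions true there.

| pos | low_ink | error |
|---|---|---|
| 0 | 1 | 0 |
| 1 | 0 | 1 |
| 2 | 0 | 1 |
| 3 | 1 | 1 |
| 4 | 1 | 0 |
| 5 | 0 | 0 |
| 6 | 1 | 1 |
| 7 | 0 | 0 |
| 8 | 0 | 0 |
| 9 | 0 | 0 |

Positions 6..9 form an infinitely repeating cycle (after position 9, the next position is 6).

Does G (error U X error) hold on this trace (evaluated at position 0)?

Does not hold

error U X error must hold at every position from 0 onward. It fails at position 3, so G (error U X error) is false.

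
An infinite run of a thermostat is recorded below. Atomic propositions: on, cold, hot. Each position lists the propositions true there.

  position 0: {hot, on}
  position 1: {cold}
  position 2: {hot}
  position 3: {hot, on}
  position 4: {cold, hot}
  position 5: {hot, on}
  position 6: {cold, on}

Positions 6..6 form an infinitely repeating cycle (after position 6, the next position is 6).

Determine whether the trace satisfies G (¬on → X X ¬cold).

Violated

¬on → X X ¬cold must hold at every position from 0 onward. It fails at position 2, so G (¬on → X X ¬cold) is false.
Positions where ¬on holds: 1, 2, 4.
Check X X ¬cold at each: 1→ok, 2→fails, 4→fails.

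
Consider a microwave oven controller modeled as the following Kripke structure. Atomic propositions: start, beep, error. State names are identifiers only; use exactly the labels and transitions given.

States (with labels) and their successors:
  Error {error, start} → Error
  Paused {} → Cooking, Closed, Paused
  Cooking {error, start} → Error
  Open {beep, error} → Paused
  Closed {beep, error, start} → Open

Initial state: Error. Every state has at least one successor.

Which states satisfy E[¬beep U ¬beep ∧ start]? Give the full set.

States satisfying ¬beep: {Error, Paused, Cooking}.
States satisfying ¬beep ∧ start: {Error, Cooking}.
States satisfying E[¬beep U ¬beep ∧ start]: {Error, Paused, Cooking}.

{Error, Paused, Cooking}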